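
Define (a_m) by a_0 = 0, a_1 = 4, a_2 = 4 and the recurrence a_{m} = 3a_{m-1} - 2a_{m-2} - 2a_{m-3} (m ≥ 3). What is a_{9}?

The ordinary generating function has denominator 1 - 3x + 2x^2 + 2x^3.
Iterating the recurrence: a_0,…,a_{9} = 0, 4, 4, 4, -4, -28, -84, -188, -340, -476.

-476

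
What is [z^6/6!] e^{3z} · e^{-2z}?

1

The EGF product rule gives c_6 = Σ_{k_1+k_2=6} C(6; k_1,k_2) · ∏ g_i(k_i), where e^{3z} gives (3)^k; e^{-2z} gives (-2)^k.
g_1(k) for k = 0…6: 1, 3, 9, 27, 81, 243, 729.
g_2(k) for k = 0…6: 1, -2, 4, -8, 16, -32, 64.
c_6 = Σ_k C(6,k)·g_1(k)·g_2(6−k) = 1·1·64 + 6·3·(-32) + 15·9·16 + 20·27·(-8) + 15·81·4 + 6·243·(-2) + 1·729·1 = 64 − 576 + 2160 − 4320 + 4860 − 2916 + 729 = 1.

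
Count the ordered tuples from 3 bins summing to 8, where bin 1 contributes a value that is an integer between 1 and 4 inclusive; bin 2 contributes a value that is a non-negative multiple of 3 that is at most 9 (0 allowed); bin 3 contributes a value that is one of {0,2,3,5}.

The generating function for the choices is (y + y² + y³ + y⁴)·(1 + y³ + y⁶ + y⁹)·(1 + y² + y³ + y⁵); the count is [y⁸].
(y + y² + y³ + y⁴) has coefficients 0,1,1,1,1 for degrees 0…4.
(1 + y³ + y⁶ + y⁹) has coefficients 1,0,0,1,0,0,1,0,0 for degrees 0…8.
Finally multiplying by (1 + y² + y³ + y⁵), the product of all factors after the first has coefficients 1,0,1,2,0,2,2,0,2 for degrees 0…8.
[y⁸] = 1·0 + 1·2 + 1·2 + 1·0 = 4.

4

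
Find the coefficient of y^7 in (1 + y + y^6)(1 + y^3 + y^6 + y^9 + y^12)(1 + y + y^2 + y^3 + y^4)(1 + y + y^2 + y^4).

15

(1 + y + y^6) has coefficients 1,1,0,0,0,0,1 for degrees 0…6.
(1 + y^3 + y^6 + y^9 + y^12) has coefficients 1,0,0,1,0,0,1,0 for degrees 0…7.
Multiplying by (1 + y + y^2 + y^3 + y^4) gives running coefficients 1,1,1,2,2,1,2,2 for degrees 0…7.
Finally multiplying by (1 + y + y^2 + y^4), the product of all factors after the first has coefficients 1,2,3,4,6,6,6,7 for degrees 0…7.
[y^7] = 1·7 + 1·6 + 1·2 = 15.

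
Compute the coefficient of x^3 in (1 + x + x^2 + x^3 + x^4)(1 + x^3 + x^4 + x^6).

2

(1 + x + x^2 + x^3 + x^4) has coefficients 1,1,1,1 for degrees 0…3.
(1 + x^3 + x^4 + x^6) has coefficients 1,0,0,1 for degrees 0…3.
[x^3] = 1·1 + 1·0 + 1·0 + 1·1 = 2.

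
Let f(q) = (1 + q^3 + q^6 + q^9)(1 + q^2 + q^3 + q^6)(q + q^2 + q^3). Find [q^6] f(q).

3

(1 + q^3 + q^6 + q^9) has coefficients 1,0,0,1,0,0,1 for degrees 0…6.
(1 + q^2 + q^3 + q^6) has coefficients 1,0,1,1,0,0,1 for degrees 0…6.
Finally multiplying by (q + q^2 + q^3), the product of all factors after the first has coefficients 0,1,1,2,2,2,1 for degrees 0…6.
[q^6] = 1·1 + 1·2 + 1·0 = 3.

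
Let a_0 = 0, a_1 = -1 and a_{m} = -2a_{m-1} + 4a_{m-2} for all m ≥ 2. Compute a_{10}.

28160

The ordinary generating function has denominator 1 + 2y - 4y^2.
Iterating the recurrence: a_0,…,a_{10} = 0, -1, 2, -8, 24, -80, 256, -832, 2688, -8704, 28160.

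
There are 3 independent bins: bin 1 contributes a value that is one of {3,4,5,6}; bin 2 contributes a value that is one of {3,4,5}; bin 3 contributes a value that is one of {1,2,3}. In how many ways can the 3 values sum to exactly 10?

8

The generating function for the choices is (x³ + x⁴ + x⁵ + x⁶)·(x³ + x⁴ + x⁵)·(x + x² + x³); the count is [x¹⁰].
(x³ + x⁴ + x⁵ + x⁶) has coefficients 0,0,0,1,1,1,1 for degrees 0…6.
(x³ + x⁴ + x⁵) has coefficients 0,0,0,1,1,1,0,0,0,0,0 for degrees 0…10.
Finally multiplying by (x + x² + x³), the product of all factors after the first has coefficients 0,0,0,0,1,2,3,2,1,0,0 for degrees 0…10.
[x¹⁰] = 1·2 + 1·3 + 1·2 + 1·1 = 8.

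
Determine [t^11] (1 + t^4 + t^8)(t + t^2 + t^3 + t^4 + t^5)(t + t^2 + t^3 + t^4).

(1 + t^4 + t^8) has coefficients 1,0,0,0,1,0,0,0,1 for degrees 0…8.
(t + t^2 + t^3 + t^4 + t^5) has coefficients 0,1,1,1,1,1,0,0,0,0,0,0 for degrees 0…11.
Finally multiplying by (t + t^2 + t^3 + t^4), the product of all factors after the first has coefficients 0,0,1,2,3,4,4,3,2,1,0,0 for degrees 0…11.
[t^11] = 1·0 + 1·3 + 1·2 = 5.

5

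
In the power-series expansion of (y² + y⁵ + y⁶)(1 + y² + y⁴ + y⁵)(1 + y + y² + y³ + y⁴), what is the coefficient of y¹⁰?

(y² + y⁵ + y⁶) has coefficients 0,0,1,0,0,1,1 for degrees 0…6.
(1 + y² + y⁴ + y⁵) has coefficients 1,0,1,0,1,1,0,0,0,0,0 for degrees 0…10.
Finally multiplying by (1 + y + y² + y³ + y⁴), the product of all factors after the first has coefficients 1,1,2,2,3,3,3,2,2,1,0 for degrees 0…10.
[y¹⁰] = 1·2 + 1·3 + 1·3 = 8.

8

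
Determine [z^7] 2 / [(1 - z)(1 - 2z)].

Partial fractions give a closed form: a_n = (-2)·1^n + (4)·2^n.
At n = 7: a_7 = 510.

510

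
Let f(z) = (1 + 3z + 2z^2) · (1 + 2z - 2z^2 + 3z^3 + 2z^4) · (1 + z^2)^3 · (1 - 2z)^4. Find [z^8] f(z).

(1 + 3z + 2z^2) has coefficients 1,3,2 for degrees 0…2.
(1 + 2z - 2z^2 + 3z^3 + 2z^4) has coefficients 1,2,-2,3,2,0,0,0,0 for degrees 0…8.
Multiplying by (1 + z^2)^3 gives running coefficients 1,2,1,9,-1,15,1,11,4 for degrees 0…8.
Finally multiplying by (1 - 2z)^4, the product of all factors after the first has coefficients 1,-6,9,17,-97,239,-415,539,-556 for degrees 0…8.
[z^8] = 1·(-556) + 3·539 + 2·(-415) = 231.

231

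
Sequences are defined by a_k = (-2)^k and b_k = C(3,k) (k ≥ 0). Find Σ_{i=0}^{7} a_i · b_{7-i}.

-16

The convolution is the x^7 coefficient of A(x)B(x).
Σ = 1·0 − 2·0 + 4·0 − 8·0 + 16·1 − 32·3 + 64·3 − 128·1 = -16.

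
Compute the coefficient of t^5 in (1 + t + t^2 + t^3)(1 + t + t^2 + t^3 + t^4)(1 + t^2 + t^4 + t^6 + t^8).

9

(1 + t + t^2 + t^3) has coefficients 1,1,1,1 for degrees 0…3.
(1 + t + t^2 + t^3 + t^4) has coefficients 1,1,1,1,1,0 for degrees 0…5.
Finally multiplying by (1 + t^2 + t^4 + t^6 + t^8), the product of all factors after the first has coefficients 1,1,2,2,3,2 for degrees 0…5.
[t^5] = 1·2 + 1·3 + 1·2 + 1·2 = 9.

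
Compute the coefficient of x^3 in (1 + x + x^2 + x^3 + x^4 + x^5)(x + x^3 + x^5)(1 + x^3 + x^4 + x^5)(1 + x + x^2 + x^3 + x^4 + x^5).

4

(1 + x + x^2 + x^3 + x^4 + x^5) has coefficients 1,1,1,1 for degrees 0…3.
(x + x^3 + x^5) has coefficients 0,1,0,1 for degrees 0…3.
Multiplying by (1 + x^3 + x^4 + x^5) gives running coefficients 0,1,0,1 for degrees 0…3.
Finally multiplying by (1 + x + x^2 + x^3 + x^4 + x^5), the product of all factors after the first has coefficients 0,1,1,2 for degrees 0…3.
[x^3] = 1·2 + 1·1 + 1·1 + 1·0 = 4.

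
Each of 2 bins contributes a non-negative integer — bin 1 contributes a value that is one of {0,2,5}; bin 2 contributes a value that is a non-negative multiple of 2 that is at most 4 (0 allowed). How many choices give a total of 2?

2

The generating function for the choices is (1 + x² + x⁵)·(1 + x² + x⁴); the count is [x²].
(1 + x² + x⁵) has coefficients 1,0,1 for degrees 0…2.
(1 + x² + x⁴) has coefficients 1,0,1 for degrees 0…2.
[x²] = 1·1 + 1·1 = 2.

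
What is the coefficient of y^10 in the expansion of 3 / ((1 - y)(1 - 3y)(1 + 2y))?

160251

Partial fractions give a closed form: a_n = (-1/2)·1^n + (27/10)·3^n + (4/5)·(-2)^n.
At n = 10: a_10 = 160251.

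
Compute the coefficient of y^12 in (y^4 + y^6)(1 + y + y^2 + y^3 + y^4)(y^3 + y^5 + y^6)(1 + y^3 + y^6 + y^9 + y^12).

(y^4 + y^6) has coefficients 0,0,0,0,1,0,1 for degrees 0…6.
(1 + y + y^2 + y^3 + y^4) has coefficients 1,1,1,1,1,0,0,0,0,0,0,0,0 for degrees 0…12.
Multiplying by (y^3 + y^5 + y^6) gives running coefficients 0,0,0,1,1,2,3,3,2,2,1,0,0 for degrees 0…12.
Finally multiplying by (1 + y^3 + y^6 + y^9 + y^12), the product of all factors after the first has coefficients 0,0,0,1,1,2,4,4,4,6,5,4,6 for degrees 0…12.
[y^12] = 1·4 + 1·4 = 8.

8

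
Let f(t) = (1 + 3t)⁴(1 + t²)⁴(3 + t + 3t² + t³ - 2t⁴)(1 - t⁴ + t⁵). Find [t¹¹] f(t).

511

(1 + 3t)⁴ has coefficients 1,12,54,108,81 for degrees 0…4.
(1 + t²)⁴ has coefficients 1,0,4,0,6,0,4,0,1,0,0,0 for degrees 0…11.
Multiplying by (3 + t + 3t² + t³ - 2t⁴) gives running coefficients 3,1,15,5,28,10,22,10,3,5,-5,1 for degrees 0…11.
Finally multiplying by (1 - t⁴ + t⁵), the product of all factors after the first has coefficients 3,1,15,5,25,12,8,20,-20,23,-17,13 for degrees 0…11.
[t¹¹] = 1·13 + 12·(-17) + 54·23 + 108·(-20) + 81·20 = 511.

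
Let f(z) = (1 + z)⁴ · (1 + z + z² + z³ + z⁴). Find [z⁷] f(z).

(1 + z)⁴ has coefficients 1,4,6,4,1 for degrees 0…4.
(1 + z + z² + z³ + z⁴) has coefficients 1,1,1,1,1,0,0,0 for degrees 0…7.
[z⁷] = 1·0 + 4·0 + 6·0 + 4·1 + 1·1 = 5.

5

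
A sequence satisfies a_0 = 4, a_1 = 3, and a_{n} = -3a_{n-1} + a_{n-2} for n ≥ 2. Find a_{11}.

The ordinary generating function has denominator 1 + 3z - z^2.
Iterating the recurrence: a_0,…,a_{11} = 4, 3, -5, 18, -59, 195, -644, 2127, -7025, 23202, -76631, 253095.

253095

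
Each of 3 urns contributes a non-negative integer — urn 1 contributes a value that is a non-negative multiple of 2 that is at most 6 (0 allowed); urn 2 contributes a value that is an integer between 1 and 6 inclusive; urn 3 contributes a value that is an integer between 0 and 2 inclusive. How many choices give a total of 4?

The generating function for the choices is (1 + q² + q⁴ + q⁶)·(q + q² + q³ + q⁴ + q⁵ + q⁶)·(1 + q + q²); the count is [q⁴].
(1 + q² + q⁴ + q⁶) has coefficients 1,0,1,0,1 for degrees 0…4.
(q + q² + q³ + q⁴ + q⁵ + q⁶) has coefficients 0,1,1,1,1 for degrees 0…4.
Finally multiplying by (1 + q + q²), the product of all factors after the first has coefficients 0,1,2,3,3 for degrees 0…4.
[q⁴] = 1·3 + 1·2 + 1·0 = 5.

5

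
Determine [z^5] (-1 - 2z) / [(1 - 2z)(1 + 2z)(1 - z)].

The denominator gives the recurrence a_n = a_(n−1) + 4a_(n−2) − 4a_(n−3) for n ≥ 3; the numerator fixes a_0 = -1, a_1 = -3, a_2 = -7.
Iterating: -1, -3, -7, -15, -31, -63, so a_5 = -63.

-63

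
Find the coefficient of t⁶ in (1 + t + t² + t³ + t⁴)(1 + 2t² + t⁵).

3

(1 + t + t² + t³ + t⁴) has coefficients 1,1,1,1,1 for degrees 0…4.
(1 + 2t² + t⁵) has coefficients 1,0,2,0,0,1,0 for degrees 0…6.
[t⁶] = 1·0 + 1·1 + 1·0 + 1·0 + 1·2 = 3.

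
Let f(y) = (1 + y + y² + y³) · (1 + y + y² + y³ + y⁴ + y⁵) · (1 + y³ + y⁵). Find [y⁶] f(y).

9

(1 + y + y² + y³) has coefficients 1,1,1,1 for degrees 0…3.
(1 + y + y² + y³ + y⁴ + y⁵) has coefficients 1,1,1,1,1,1,0 for degrees 0…6.
Finally multiplying by (1 + y³ + y⁵), the product of all factors after the first has coefficients 1,1,1,2,2,3,2 for degrees 0…6.
[y⁶] = 1·2 + 1·3 + 1·2 + 1·2 = 9.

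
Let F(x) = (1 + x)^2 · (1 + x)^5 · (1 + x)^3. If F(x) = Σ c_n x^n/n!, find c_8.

1814400

The EGF product rule gives c_8 = Σ_{k_1+k_2+k_3=8} C(8; k_1,k_2,k_3) · ∏ g_i(k_i), where (1+x)^2 gives the falling factorial (2)_k; (1+x)^5 gives the falling factorial (5)_k; (1+x)^3 gives the falling factorial (3)_k.
g_1(k) for k = 0…8: 1, 2, 2, 0, 0, 0, 0, 0, 0.
g_2(k) for k = 0…8: 1, 5, 20, 60, 120, 120, 0, 0, 0.
g_3(k) for k = 0…8: 1, 3, 6, 6, 0, 0, 0, 0, 0.
First combine the last two factors: h(k) = Σ_j C(k,j)·g_2(j)·g_3(k−j) for k = 0…8: 1, 8, 56, 336, 1680, 6720, 20160, 40320, 40320.
c_8 = Σ_k C(8,k)·g_1(k)·h(8−k) = 1·1·40320 + 8·2·40320 + 28·2·20160 = 40320 + 645120 + 1128960 = 1814400.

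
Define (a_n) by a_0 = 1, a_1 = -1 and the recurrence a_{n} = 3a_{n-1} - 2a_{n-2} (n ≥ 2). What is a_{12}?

-8189

The ordinary generating function has denominator 1 - 3z + 2z^2.
Iterating the recurrence: a_0,…,a_{12} = 1, -1, -5, -13, -29, -61, -125, -253, -509, -1021, -2045, -4093, -8189.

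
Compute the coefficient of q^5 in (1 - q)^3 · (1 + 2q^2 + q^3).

1

(1 - q)^3 has coefficients 1,-3,3,-1 for degrees 0…3.
(1 + 2q^2 + q^3) has coefficients 1,0,2,1,0,0 for degrees 0…5.
[q^5] = 1·0 − 3·0 + 3·1 − 1·2 = 1.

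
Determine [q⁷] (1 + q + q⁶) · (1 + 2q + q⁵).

(1 + q + q⁶) has coefficients 1,1,0,0,0,0,1 for degrees 0…6.
(1 + 2q + q⁵) has coefficients 1,2,0,0,0,1,0,0 for degrees 0…7.
[q⁷] = 1·0 + 1·0 + 1·2 = 2.

2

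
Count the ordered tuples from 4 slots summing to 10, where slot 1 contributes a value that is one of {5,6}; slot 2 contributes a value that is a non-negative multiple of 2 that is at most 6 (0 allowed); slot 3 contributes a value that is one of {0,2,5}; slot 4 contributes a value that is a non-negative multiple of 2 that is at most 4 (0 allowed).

6

The generating function for the choices is (z^5 + z^6)·(1 + z^2 + z^4 + z^6)·(1 + z^2 + z^5)·(1 + z^2 + z^4); the count is [z^10].
(z^5 + z^6) has coefficients 0,0,0,0,0,1,1 for degrees 0…6.
(1 + z^2 + z^4 + z^6) has coefficients 1,0,1,0,1,0,1,0,0,0,0 for degrees 0…10.
Multiplying by (1 + z^2 + z^5) gives running coefficients 1,0,2,0,2,1,2,1,1,1,0 for degrees 0…10.
Finally multiplying by (1 + z^2 + z^4), the product of all factors after the first has coefficients 1,0,3,0,5,1,6,2,5,3,3 for degrees 0…10.
[z^10] = 1·1 + 1·5 = 6.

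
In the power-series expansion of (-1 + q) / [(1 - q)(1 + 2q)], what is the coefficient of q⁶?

-64

The denominator gives the recurrence a_n = −a_(n−1) + 2a_(n−2) for n ≥ 2; the numerator fixes a_0 = -1, a_1 = 2.
Iterating: -1, 2, -4, 8, -16, 32, -64, so a_6 = -64.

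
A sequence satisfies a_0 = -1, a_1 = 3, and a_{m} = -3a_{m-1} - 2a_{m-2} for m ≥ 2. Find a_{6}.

The ordinary generating function has denominator 1 + 3y + 2y^2.
Iterating the recurrence: a_0,…,a_{6} = -1, 3, -7, 15, -31, 63, -127.

-127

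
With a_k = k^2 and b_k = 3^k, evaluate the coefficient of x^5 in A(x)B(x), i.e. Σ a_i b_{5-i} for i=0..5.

343

Write out a_i and b_{5-i} for i = 0,…,5 and sum the products.
Σ = 0·243 + 1·81 + 4·27 + 9·9 + 16·3 + 25·1 = 343.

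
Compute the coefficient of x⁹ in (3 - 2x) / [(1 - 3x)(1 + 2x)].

26737

Partial fractions give a closed form: a_n = (7/5)·3^n + (8/5)·(-2)^n.
At n = 9: a_9 = 26737.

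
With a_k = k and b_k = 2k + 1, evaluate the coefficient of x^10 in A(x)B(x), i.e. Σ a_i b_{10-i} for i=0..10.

This is [x^10] in the product of the two ordinary generating functions.
Σ = 0·21 + 1·19 + 2·17 + 3·15 + 4·13 + 5·11 + 6·9 + 7·7 + 8·5 + 9·3 + 10·1 = 385.

385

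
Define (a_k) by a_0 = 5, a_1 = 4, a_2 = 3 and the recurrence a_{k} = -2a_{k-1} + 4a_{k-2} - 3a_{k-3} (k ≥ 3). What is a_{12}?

The ordinary generating function has denominator 1 + 2y - 4y^2 + 3y^3.
Iterating the recurrence: a_0,…,a_{12} = 5, 4, 3, -5, 10, -49, 153, -532, 1823, -6233, 21354, -73109, 250333.

250333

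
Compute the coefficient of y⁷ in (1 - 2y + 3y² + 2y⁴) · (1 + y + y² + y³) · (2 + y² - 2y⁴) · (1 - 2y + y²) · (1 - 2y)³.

147

(1 - 2y + 3y² + 2y⁴) has coefficients 1,-2,3,0,2 for degrees 0…4.
(1 + y + y² + y³) has coefficients 1,1,1,1,0,0,0,0 for degrees 0…7.
Multiplying by (2 + y² - 2y⁴) gives running coefficients 2,2,3,3,-1,-1,-2,-2 for degrees 0…7.
Multiplying by (1 - 2y + y²) gives running coefficients 2,-2,1,-1,-4,4,-1,1 for degrees 0…7.
Finally multiplying by (1 - 2y)³, the product of all factors after the first has coefficients 2,-14,37,-47,30,8,-65,87 for degrees 0…7.
[y⁷] = 1·87 − 2·(-65) + 3·8 + 2·(-47) = 147.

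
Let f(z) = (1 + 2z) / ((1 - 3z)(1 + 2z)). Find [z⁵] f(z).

243

The denominator gives the recurrence a_n = a_(n−1) + 6a_(n−2) for n ≥ 2; the numerator fixes a_0 = 1, a_1 = 3.
Iterating: 1, 3, 9, 27, 81, 243, so a_5 = 243.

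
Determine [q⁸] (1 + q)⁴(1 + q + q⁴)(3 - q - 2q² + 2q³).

-3

(1 + q)⁴ has coefficients 1,4,6,4,1 for degrees 0…4.
(1 + q + q⁴) has coefficients 1,1,0,0,1,0,0,0,0 for degrees 0…8.
Finally multiplying by (3 - q - 2q² + 2q³), the product of all factors after the first has coefficients 3,2,-3,0,5,-1,-2,2,0 for degrees 0…8.
[q⁸] = 1·0 + 4·2 + 6·(-2) + 4·(-1) + 1·5 = -3.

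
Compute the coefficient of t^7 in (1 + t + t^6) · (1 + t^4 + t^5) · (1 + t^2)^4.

(1 + t + t^6) has coefficients 1,1,0,0,0,0,1 for degrees 0…6.
(1 + t^4 + t^5) has coefficients 1,0,0,0,1,1,0,0 for degrees 0…7.
Finally multiplying by (1 + t^2)^4, the product of all factors after the first has coefficients 1,0,4,0,7,1,8,4 for degrees 0…7.
[t^7] = 1·4 + 1·8 + 1·0 = 12.

12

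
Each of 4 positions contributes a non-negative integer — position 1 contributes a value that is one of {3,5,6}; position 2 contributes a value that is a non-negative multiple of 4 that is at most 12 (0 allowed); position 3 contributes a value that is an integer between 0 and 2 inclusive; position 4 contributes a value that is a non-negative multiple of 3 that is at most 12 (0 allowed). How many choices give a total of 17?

The generating function for the choices is (t^3 + t^5 + t^6)·(1 + t^4 + t^8 + t^12)·(1 + t + t^2)·(1 + t^3 + t^6 + t^9 + t^12); the count is [t^17].
(t^3 + t^5 + t^6) has coefficients 0,0,0,1,0,1,1 for degrees 0…6.
(1 + t^4 + t^8 + t^12) has coefficients 1,0,0,0,1,0,0,0,1,0,0,0,1,0,0,0,0,0 for degrees 0…17.
Multiplying by (1 + t + t^2) gives running coefficients 1,1,1,0,1,1,1,0,1,1,1,0,1,1,1,0,0,0 for degrees 0…17.
Finally multiplying by (1 + t^3 + t^6 + t^9 + t^12), the product of all factors after the first has coefficients 1,1,1,1,2,2,2,2,3,3,3,3,4,4,4,3,3,3 for degrees 0…17.
[t^17] = 1·4 + 1·4 + 1·3 = 11.

11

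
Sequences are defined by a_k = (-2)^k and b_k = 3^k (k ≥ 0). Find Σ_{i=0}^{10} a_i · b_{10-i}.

The convolution is the x^10 coefficient of A(x)B(x).
Σ = 1·59049 − 2·19683 + 4·6561 − 8·2187 + 16·729 − 32·243 + 64·81 − 128·27 + 256·9 − 512·3 + 1024·1 = 35839.

35839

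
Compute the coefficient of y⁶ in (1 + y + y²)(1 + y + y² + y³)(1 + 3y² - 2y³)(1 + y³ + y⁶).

8

(1 + y + y²) has coefficients 1,1,1 for degrees 0…2.
(1 + y + y² + y³) has coefficients 1,1,1,1,0,0,0 for degrees 0…6.
Multiplying by (1 + 3y² - 2y³) gives running coefficients 1,1,4,2,1,1,-2 for degrees 0…6.
Finally multiplying by (1 + y³ + y⁶), the product of all factors after the first has coefficients 1,1,4,3,2,5,1 for degrees 0…6.
[y⁶] = 1·1 + 1·5 + 1·2 = 8.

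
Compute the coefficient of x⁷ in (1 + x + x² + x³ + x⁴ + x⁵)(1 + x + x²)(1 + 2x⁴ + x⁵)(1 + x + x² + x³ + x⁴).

(1 + x + x² + x³ + x⁴ + x⁵) has coefficients 1,1,1,1,1,1 for degrees 0…5.
(1 + x + x²) has coefficients 1,1,1,0,0,0,0,0 for degrees 0…7.
Multiplying by (1 + 2x⁴ + x⁵) gives running coefficients 1,1,1,0,2,3,3,1 for degrees 0…7.
Finally multiplying by (1 + x + x² + x³ + x⁴), the product of all factors after the first has coefficients 1,2,3,3,5,7,9,9 for degrees 0…7.
[x⁷] = 1·9 + 1·9 + 1·7 + 1·5 + 1·3 + 1·3 = 36.

36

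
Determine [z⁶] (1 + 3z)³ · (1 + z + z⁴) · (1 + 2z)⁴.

3075

(1 + 3z)³ has coefficients 1,9,27,27 for degrees 0…3.
(1 + z + z⁴) has coefficients 1,1,0,0,1,0,0 for degrees 0…6.
Finally multiplying by (1 + 2z)⁴, the product of all factors after the first has coefficients 1,9,32,56,49,24,24 for degrees 0…6.
[z⁶] = 1·24 + 9·24 + 27·49 + 27·56 = 3075.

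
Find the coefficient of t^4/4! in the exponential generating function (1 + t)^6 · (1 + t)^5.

7920

The EGF product rule gives c_4 = Σ_{k_1+k_2=4} C(4; k_1,k_2) · ∏ g_i(k_i), where (1+t)^6 gives the falling factorial (6)_k; (1+t)^5 gives the falling factorial (5)_k.
g_1(k) for k = 0…4: 1, 6, 30, 120, 360.
g_2(k) for k = 0…4: 1, 5, 20, 60, 120.
c_4 = Σ_k C(4,k)·g_1(k)·g_2(4−k) = 1·1·120 + 4·6·60 + 6·30·20 + 4·120·5 + 1·360·1 = 120 + 1440 + 3600 + 2400 + 360 = 7920.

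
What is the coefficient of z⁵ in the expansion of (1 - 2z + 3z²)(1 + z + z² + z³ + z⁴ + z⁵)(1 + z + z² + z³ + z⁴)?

(1 - 2z + 3z²) has coefficients 1,-2,3 for degrees 0…2.
(1 + z + z² + z³ + z⁴ + z⁵) has coefficients 1,1,1,1,1,1 for degrees 0…5.
Finally multiplying by (1 + z + z² + z³ + z⁴), the product of all factors after the first has coefficients 1,2,3,4,5,5 for degrees 0…5.
[z⁵] = 1·5 − 2·5 + 3·4 = 7.

7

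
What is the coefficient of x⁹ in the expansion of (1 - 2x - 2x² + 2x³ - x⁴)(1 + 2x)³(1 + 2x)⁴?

-32

(1 - 2x - 2x² + 2x³ - x⁴) has coefficients 1,-2,-2,2,-1 for degrees 0…4.
(1 + 2x)³ has coefficients 1,6,12,8,0,0,0,0,0,0 for degrees 0…9.
Finally multiplying by (1 + 2x)⁴, the product of all factors after the first has coefficients 1,14,84,280,560,672,448,128,0,0 for degrees 0…9.
[x⁹] = 1·0 − 2·0 − 2·128 + 2·448 − 1·672 = -32.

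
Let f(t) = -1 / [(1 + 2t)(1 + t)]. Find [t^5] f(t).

Partial fractions give a closed form: a_n = (-2)·(-2)^n + (1)·(-1)^n.
At n = 5: a_5 = 63.

63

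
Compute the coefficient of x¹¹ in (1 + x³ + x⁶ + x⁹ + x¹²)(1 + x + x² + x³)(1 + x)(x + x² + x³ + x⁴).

(1 + x³ + x⁶ + x⁹ + x¹²) has coefficients 1,0,0,1,0,0,1,0,0,1,0,0 for degrees 0…11.
(1 + x + x² + x³) has coefficients 1,1,1,1,0,0,0,0,0,0,0,0 for degrees 0…11.
Multiplying by (1 + x) gives running coefficients 1,2,2,2,1,0,0,0,0,0,0,0 for degrees 0…11.
Finally multiplying by (x + x² + x³ + x⁴), the product of all factors after the first has coefficients 0,1,3,5,7,7,5,3,1,0,0,0 for degrees 0…11.
[x¹¹] = 1·0 + 1·1 + 1·7 + 1·3 = 11.

11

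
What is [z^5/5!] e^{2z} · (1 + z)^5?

5752

The EGF product rule gives c_5 = Σ_{k_1+k_2=5} C(5; k_1,k_2) · ∏ g_i(k_i), where e^{2z} gives (2)^k; (1+z)^5 gives the falling factorial (5)_k.
g_1(k) for k = 0…5: 1, 2, 4, 8, 16, 32.
g_2(k) for k = 0…5: 1, 5, 20, 60, 120, 120.
c_5 = Σ_k C(5,k)·g_1(k)·g_2(5−k) = 1·1·120 + 5·2·120 + 10·4·60 + 10·8·20 + 5·16·5 + 1·32·1 = 120 + 1200 + 2400 + 1600 + 400 + 32 = 5752.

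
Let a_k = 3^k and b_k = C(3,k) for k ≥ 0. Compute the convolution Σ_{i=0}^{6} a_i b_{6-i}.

The convolution is the t^6 coefficient of A(t)B(t).
Σ = 1·0 + 3·0 + 9·0 + 27·1 + 81·3 + 243·3 + 729·1 = 1728.

1728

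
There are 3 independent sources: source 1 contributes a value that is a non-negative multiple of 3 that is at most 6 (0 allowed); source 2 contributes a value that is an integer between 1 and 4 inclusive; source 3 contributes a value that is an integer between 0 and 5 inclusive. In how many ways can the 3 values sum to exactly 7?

The generating function for the choices is (1 + x³ + x⁶)·(x + x² + x³ + x⁴)·(1 + x + x² + x³ + x⁴ + x⁵); the count is [x⁷].
(1 + x³ + x⁶) has coefficients 1,0,0,1,0,0,1 for degrees 0…6.
(x + x² + x³ + x⁴) has coefficients 0,1,1,1,1,0,0,0 for degrees 0…7.
Finally multiplying by (1 + x + x² + x³ + x⁴ + x⁵), the product of all factors after the first has coefficients 0,1,2,3,4,4,4,3 for degrees 0…7.
[x⁷] = 1·3 + 1·4 + 1·1 = 8.

8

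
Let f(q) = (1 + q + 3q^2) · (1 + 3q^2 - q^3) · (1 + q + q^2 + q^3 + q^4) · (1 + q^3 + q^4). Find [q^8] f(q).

37

(1 + q + 3q^2) has coefficients 1,1,3 for degrees 0…2.
(1 + 3q^2 - q^3) has coefficients 1,0,3,-1,0,0,0,0,0 for degrees 0…8.
Multiplying by (1 + q + q^2 + q^3 + q^4) gives running coefficients 1,1,4,3,3,2,2,-1,0 for degrees 0…8.
Finally multiplying by (1 + q^3 + q^4), the product of all factors after the first has coefficients 1,1,4,4,5,7,9,5,5 for degrees 0…8.
[q^8] = 1·5 + 1·5 + 3·9 = 37.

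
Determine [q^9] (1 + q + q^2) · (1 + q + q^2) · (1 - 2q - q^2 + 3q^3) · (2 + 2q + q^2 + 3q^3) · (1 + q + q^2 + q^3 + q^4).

(1 + q + q^2) has coefficients 1,1,1 for degrees 0…2.
(1 + q + q^2) has coefficients 1,1,1,0,0,0,0,0,0,0 for degrees 0…9.
Multiplying by (1 - 2q - q^2 + 3q^3) gives running coefficients 1,-1,-2,0,2,3,0,0,0,0 for degrees 0…9.
Multiplying by (2 + 2q + q^2 + 3q^3) gives running coefficients 2,0,-5,-2,-1,4,8,9,9,0 for degrees 0…9.
Finally multiplying by (1 + q + q^2 + q^3 + q^4), the product of all factors after the first has coefficients 2,2,-3,-5,-6,-4,4,18,29,30 for degrees 0…9.
[q^9] = 1·30 + 1·29 + 1·18 = 77.

77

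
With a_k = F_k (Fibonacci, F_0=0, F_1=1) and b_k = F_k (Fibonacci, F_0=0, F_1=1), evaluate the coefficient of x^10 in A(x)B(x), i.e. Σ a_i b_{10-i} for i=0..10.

The convolution is the t^10 coefficient of A(t)B(t).
Σ = 0·55 + 1·34 + 1·21 + 2·13 + 3·8 + 5·5 + 8·3 + 13·2 + 21·1 + 34·1 + 55·0 = 235.

235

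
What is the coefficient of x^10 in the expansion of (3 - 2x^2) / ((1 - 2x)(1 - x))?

The denominator gives the recurrence a_n = 3a_(n−1) − 2a_(n−2) for n ≥ 3; the numerator fixes a_0 = 3, a_1 = 9, a_2 = 19.
Iterating: 3, 9, 19, 39, 79, 159, 319, 639, 1279, 2559, 5119, so a_10 = 5119.

5119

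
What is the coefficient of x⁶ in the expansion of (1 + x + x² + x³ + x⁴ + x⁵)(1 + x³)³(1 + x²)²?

(1 + x + x² + x³ + x⁴ + x⁵) has coefficients 1,1,1,1,1,1 for degrees 0…5.
(1 + x³)³ has coefficients 1,0,0,3,0,0,3 for degrees 0…6.
Finally multiplying by (1 + x²)², the product of all factors after the first has coefficients 1,0,2,3,1,6,3 for degrees 0…6.
[x⁶] = 1·3 + 1·6 + 1·1 + 1·3 + 1·2 + 1·0 = 15.

15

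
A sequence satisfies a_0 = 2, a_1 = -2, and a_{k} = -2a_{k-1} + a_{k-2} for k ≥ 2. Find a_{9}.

-2786

The ordinary generating function has denominator 1 + 2q - q^2.
Iterating the recurrence: a_0,…,a_{9} = 2, -2, 6, -14, 34, -82, 198, -478, 1154, -2786.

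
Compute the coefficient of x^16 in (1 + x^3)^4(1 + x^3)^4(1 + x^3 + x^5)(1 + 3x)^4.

14742

(1 + x^3)^4 has coefficients 1,0,0,4,0,0,6,0,0,4,0,0,1 for degrees 0…12.
(1 + x^3)^4 has coefficients 1,0,0,4,0,0,6,0,0,4,0,0,1,0,0,0,0 for degrees 0…16.
Multiplying by (1 + x^3 + x^5) gives running coefficients 1,0,0,5,0,1,10,0,4,10,0,6,5,0,4,1,0 for degrees 0…16.
Finally multiplying by (1 + 3x)^4, the product of all factors after the first has coefficients 1,12,54,113,141,271,562,579,652,1219,1146,978,1481,1194,922,1075,633 for degrees 0…16.
[x^16] = 1·633 + 4·1194 + 6·1146 + 4·579 + 1·141 = 14742.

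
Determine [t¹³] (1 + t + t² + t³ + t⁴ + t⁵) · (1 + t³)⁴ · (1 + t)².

25

(1 + t + t² + t³ + t⁴ + t⁵) has coefficients 1,1,1,1,1,1 for degrees 0…5.
(1 + t³)⁴ has coefficients 1,0,0,4,0,0,6,0,0,4,0,0,1,0 for degrees 0…13.
Finally multiplying by (1 + t)², the product of all factors after the first has coefficients 1,2,1,4,8,4,6,12,6,4,8,4,1,2 for degrees 0…13.
[t¹³] = 1·2 + 1·1 + 1·4 + 1·8 + 1·4 + 1·6 = 25.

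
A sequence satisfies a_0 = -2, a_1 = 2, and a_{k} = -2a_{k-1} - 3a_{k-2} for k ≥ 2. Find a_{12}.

The ordinary generating function has denominator 1 + 2t + 3t^2.
Iterating the recurrence: a_0,…,a_{12} = -2, 2, 2, -10, 14, 2, -46, 86, -34, -190, 482, -394, -658.

-658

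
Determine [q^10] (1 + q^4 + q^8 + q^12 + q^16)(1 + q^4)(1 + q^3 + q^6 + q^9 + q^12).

2

(1 + q^4 + q^8 + q^12 + q^16) has coefficients 1,0,0,0,1,0,0,0,1,0,0 for degrees 0…10.
(1 + q^4) has coefficients 1,0,0,0,1,0,0,0,0,0,0 for degrees 0…10.
Finally multiplying by (1 + q^3 + q^6 + q^9 + q^12), the product of all factors after the first has coefficients 1,0,0,1,1,0,1,1,0,1,1 for degrees 0…10.
[q^10] = 1·1 + 1·1 + 1·0 = 2.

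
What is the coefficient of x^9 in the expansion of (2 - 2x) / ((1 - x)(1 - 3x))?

39366

The denominator gives the recurrence a_n = 4a_(n−1) − 3a_(n−2) for n ≥ 3; the numerator fixes a_0 = 2, a_1 = 6, a_2 = 18.
Iterating: 2, 6, 18, 54, 162, 486, 1458, 4374, 13122, 39366, so a_9 = 39366.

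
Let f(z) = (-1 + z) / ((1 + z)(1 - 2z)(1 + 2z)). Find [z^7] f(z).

Partial fractions give a closed form: a_n = (2/3)·(-1)^n + (-1/6)·2^n + (-3/2)·(-2)^n.
At n = 7: a_7 = 170.

170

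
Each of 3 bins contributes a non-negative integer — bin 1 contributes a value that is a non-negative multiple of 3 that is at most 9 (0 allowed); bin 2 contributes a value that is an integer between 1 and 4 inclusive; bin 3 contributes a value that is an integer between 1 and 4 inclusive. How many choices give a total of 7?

The generating function for the choices is (1 + q^3 + q^6 + q^9)·(q + q^2 + q^3 + q^4)·(q + q^2 + q^3 + q^4); the count is [q^7].
(1 + q^3 + q^6 + q^9) has coefficients 1,0,0,1,0,0,1,0 for degrees 0…7.
(q + q^2 + q^3 + q^4) has coefficients 0,1,1,1,1,0,0,0 for degrees 0…7.
Finally multiplying by (q + q^2 + q^3 + q^4), the product of all factors after the first has coefficients 0,0,1,2,3,4,3,2 for degrees 0…7.
[q^7] = 1·2 + 1·3 + 1·0 = 5.

5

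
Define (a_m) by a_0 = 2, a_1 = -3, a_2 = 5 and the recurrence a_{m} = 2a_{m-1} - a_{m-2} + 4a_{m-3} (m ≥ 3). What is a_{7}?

The ordinary generating function has denominator 1 - 2y + y^2 - 4y^3.
Iterating the recurrence: a_0,…,a_{7} = 2, -3, 5, 21, 25, 49, 157, 365.

365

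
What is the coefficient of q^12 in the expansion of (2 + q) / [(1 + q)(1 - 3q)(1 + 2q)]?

562928

Partial fractions give a closed form: a_n = (-1/4)·(-1)^n + (21/20)·3^n + (6/5)·(-2)^n.
At n = 12: a_12 = 562928.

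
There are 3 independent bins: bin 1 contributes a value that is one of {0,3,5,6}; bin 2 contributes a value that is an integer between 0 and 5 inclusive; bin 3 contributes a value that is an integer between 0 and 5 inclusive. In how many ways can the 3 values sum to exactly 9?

The generating function for the choices is (1 + q^3 + q^5 + q^6)·(1 + q + q^2 + q^3 + q^4 + q^5)·(1 + q + q^2 + q^3 + q^4 + q^5); the count is [q^9].
(1 + q^3 + q^5 + q^6) has coefficients 1,0,0,1,0,1,1 for degrees 0…6.
(1 + q + q^2 + q^3 + q^4 + q^5) has coefficients 1,1,1,1,1,1,0,0,0,0 for degrees 0…9.
Finally multiplying by (1 + q + q^2 + q^3 + q^4 + q^5), the product of all factors after the first has coefficients 1,2,3,4,5,6,5,4,3,2 for degrees 0…9.
[q^9] = 1·2 + 1·5 + 1·5 + 1·4 = 16.

16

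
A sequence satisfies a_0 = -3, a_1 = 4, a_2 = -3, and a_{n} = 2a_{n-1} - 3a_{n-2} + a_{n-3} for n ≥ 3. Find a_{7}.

105

The ordinary generating function has denominator 1 - 2y + 3y^2 - y^3.
Iterating the recurrence: a_0,…,a_{7} = -3, 4, -3, -21, -29, 2, 70, 105.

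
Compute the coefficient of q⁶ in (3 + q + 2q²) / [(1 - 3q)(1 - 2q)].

7264

The denominator gives the recurrence a_n = 5a_(n−1) − 6a_(n−2) for n ≥ 3; the numerator fixes a_0 = 3, a_1 = 16, a_2 = 64.
Iterating: 3, 16, 64, 224, 736, 2336, 7264, so a_6 = 7264.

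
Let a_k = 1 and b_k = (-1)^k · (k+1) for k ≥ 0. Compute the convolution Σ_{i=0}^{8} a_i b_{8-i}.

5

Write out a_i and b_{8-i} for i = 0,…,8 and sum the products.
Σ = 1·9 + 1·(-8) + 1·7 + 1·(-6) + 1·5 + 1·(-4) + 1·3 + 1·(-2) + 1·1 = 5.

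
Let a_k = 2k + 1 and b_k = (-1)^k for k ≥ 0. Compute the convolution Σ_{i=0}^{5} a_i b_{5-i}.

This is [x^5] in the product of the two ordinary generating functions.
Σ = 1·(-1) + 3·1 + 5·(-1) + 7·1 + 9·(-1) + 11·1 = 6.

6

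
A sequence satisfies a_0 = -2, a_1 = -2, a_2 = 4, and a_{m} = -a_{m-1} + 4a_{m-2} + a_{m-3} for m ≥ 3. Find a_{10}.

The ordinary generating function has denominator 1 + t - 4t^2 - t^3.
Iterating the recurrence: a_0,…,a_{10} = -2, -2, 4, -14, 28, -80, 178, -470, 1102, -2804, 6742.

6742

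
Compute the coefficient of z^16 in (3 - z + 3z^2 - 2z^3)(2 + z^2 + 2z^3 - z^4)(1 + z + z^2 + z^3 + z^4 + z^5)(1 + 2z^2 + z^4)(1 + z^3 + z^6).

-8

(3 - z + 3z^2 - 2z^3) has coefficients 3,-1,3,-2 for degrees 0…3.
(2 + z^2 + 2z^3 - z^4) has coefficients 2,0,1,2,-1,0,0,0,0,0,0,0,0,0,0,0,0 for degrees 0…16.
Multiplying by (1 + z + z^2 + z^3 + z^4 + z^5) gives running coefficients 2,2,3,5,4,4,2,2,1,-1,0,0,0,0,0,0,0 for degrees 0…16.
Multiplying by (1 + 2z^2 + z^4) gives running coefficients 2,2,7,9,12,16,13,15,9,7,4,0,1,-1,0,0,0 for degrees 0…16.
Finally multiplying by (1 + z^3 + z^6), the product of all factors after the first has coefficients 2,2,7,11,14,23,24,29,32,29,31,25,21,18,9,8,3 for degrees 0…16.
[z^16] = 3·3 − 1·8 + 3·9 − 2·18 = -8.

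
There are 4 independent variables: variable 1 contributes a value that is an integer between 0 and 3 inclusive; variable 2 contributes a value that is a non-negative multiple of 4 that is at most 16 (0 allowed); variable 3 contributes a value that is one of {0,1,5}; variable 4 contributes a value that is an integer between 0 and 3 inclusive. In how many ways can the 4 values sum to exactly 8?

12

The generating function for the choices is (1 + y + y² + y³)·(1 + y⁴ + y⁸ + y¹² + y¹⁶)·(1 + y + y⁵)·(1 + y + y² + y³); the count is [y⁸].
(1 + y + y² + y³) has coefficients 1,1,1,1 for degrees 0…3.
(1 + y⁴ + y⁸ + y¹² + y¹⁶) has coefficients 1,0,0,0,1,0,0,0,1 for degrees 0…8.
Multiplying by (1 + y + y⁵) gives running coefficients 1,1,0,0,1,2,0,0,1 for degrees 0…8.
Finally multiplying by (1 + y + y² + y³), the product of all factors after the first has coefficients 1,2,2,2,2,3,3,3,3 for degrees 0…8.
[y⁸] = 1·3 + 1·3 + 1·3 + 1·3 = 12.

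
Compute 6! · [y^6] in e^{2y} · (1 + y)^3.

3040

The EGF product rule gives c_6 = Σ_{k_1+k_2=6} C(6; k_1,k_2) · ∏ g_i(k_i), where e^{2y} gives (2)^k; (1+y)^3 gives the falling factorial (3)_k.
g_1(k) for k = 0…6: 1, 2, 4, 8, 16, 32, 64.
g_2(k) for k = 0…6: 1, 3, 6, 6, 0, 0, 0.
c_6 = Σ_k C(6,k)·g_1(k)·g_2(6−k) = 20·8·6 + 15·16·6 + 6·32·3 + 1·64·1 = 960 + 1440 + 576 + 64 = 3040.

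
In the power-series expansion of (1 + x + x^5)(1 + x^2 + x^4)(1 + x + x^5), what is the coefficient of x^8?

(1 + x + x^5) has coefficients 1,1,0,0,0,1 for degrees 0…5.
(1 + x^2 + x^4) has coefficients 1,0,1,0,1,0,0,0,0 for degrees 0…8.
Finally multiplying by (1 + x + x^5), the product of all factors after the first has coefficients 1,1,1,1,1,2,0,1,0 for degrees 0…8.
[x^8] = 1·0 + 1·1 + 1·1 = 2.

2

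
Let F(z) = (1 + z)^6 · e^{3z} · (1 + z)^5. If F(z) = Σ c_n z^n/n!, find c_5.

297738

The EGF product rule gives c_5 = Σ_{k_1+k_2+k_3=5} C(5; k_1,k_2,k_3) · ∏ g_i(k_i), where (1+z)^6 gives the falling factorial (6)_k; e^{3z} gives (3)^k; (1+z)^5 gives the falling factorial (5)_k.
g_1(k) for k = 0…5: 1, 6, 30, 120, 360, 720.
g_2(k) for k = 0…5: 1, 3, 9, 27, 81, 243.
g_3(k) for k = 0…5: 1, 5, 20, 60, 120, 120.
First combine the last two factors: h(k) = Σ_j C(k,j)·g_2(j)·g_3(k−j) for k = 0…5: 1, 8, 59, 402, 2541, 14988.
c_5 = Σ_k C(5,k)·g_1(k)·h(5−k) = 1·1·14988 + 5·6·2541 + 10·30·402 + 10·120·59 + 5·360·8 + 1·720·1 = 14988 + 76230 + 120600 + 70800 + 14400 + 720 = 297738.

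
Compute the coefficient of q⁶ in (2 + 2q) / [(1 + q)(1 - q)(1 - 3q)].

2186

Partial fractions give a closed form: a_n = (-1)·1^n + (3)·3^n.
At n = 6: a_6 = 2186.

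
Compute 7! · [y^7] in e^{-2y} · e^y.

-1

The EGF product rule gives c_7 = Σ_{k_1+k_2=7} C(7; k_1,k_2) · ∏ g_i(k_i), where e^{-2y} gives (-2)^k; e^y gives (1)^k.
g_1(k) for k = 0…7: 1, -2, 4, -8, 16, -32, 64, -128.
g_2(k) for k = 0…7: 1, 1, 1, 1, 1, 1, 1, 1.
c_7 = Σ_k C(7,k)·g_1(k)·g_2(7−k) = 1·1·1 + 7·(-2)·1 + 21·4·1 + 35·(-8)·1 + 35·16·1 + 21·(-32)·1 + 7·64·1 + 1·(-128)·1 = 1 − 14 + 84 − 280 + 560 − 672 + 448 − 128 = -1.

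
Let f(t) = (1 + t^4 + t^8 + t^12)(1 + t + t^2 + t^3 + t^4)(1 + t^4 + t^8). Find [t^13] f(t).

3

(1 + t^4 + t^8 + t^12) has coefficients 1,0,0,0,1,0,0,0,1,0,0,0,1 for degrees 0…12.
(1 + t + t^2 + t^3 + t^4) has coefficients 1,1,1,1,1,0,0,0,0,0,0,0,0,0 for degrees 0…13.
Finally multiplying by (1 + t^4 + t^8), the product of all factors after the first has coefficients 1,1,1,1,2,1,1,1,2,1,1,1,1,0 for degrees 0…13.
[t^13] = 1·0 + 1·1 + 1·1 + 1·1 = 3.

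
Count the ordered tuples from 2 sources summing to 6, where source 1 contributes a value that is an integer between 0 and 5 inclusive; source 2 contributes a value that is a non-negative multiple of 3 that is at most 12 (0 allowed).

2

The generating function for the choices is (1 + t + t² + t³ + t⁴ + t⁵)·(1 + t³ + t⁶ + t⁹ + t¹²); the count is [t⁶].
(1 + t + t² + t³ + t⁴ + t⁵) has coefficients 1,1,1,1,1,1 for degrees 0…5.
(1 + t³ + t⁶ + t⁹ + t¹²) has coefficients 1,0,0,1,0,0,1 for degrees 0…6.
[t⁶] = 1·1 + 1·0 + 1·0 + 1·1 + 1·0 + 1·0 = 2.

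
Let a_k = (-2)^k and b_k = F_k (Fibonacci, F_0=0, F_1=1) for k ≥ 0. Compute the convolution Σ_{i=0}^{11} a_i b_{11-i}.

859

The convolution is the t^11 coefficient of A(t)B(t).
Σ = 1·89 − 2·55 + 4·34 − 8·21 + 16·13 − 32·8 + 64·5 − 128·3 + 256·2 − 512·1 + 1024·1 − 2048·0 = 859.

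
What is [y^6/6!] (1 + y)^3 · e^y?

The EGF product rule gives c_6 = Σ_{k_1+k_2=6} C(6; k_1,k_2) · ∏ g_i(k_i), where (1+y)^3 gives the falling factorial (3)_k; e^y gives (1)^k.
g_1(k) for k = 0…6: 1, 3, 6, 6, 0, 0, 0.
g_2(k) for k = 0…6: 1, 1, 1, 1, 1, 1, 1.
c_6 = Σ_k C(6,k)·g_1(k)·g_2(6−k) = 1·1·1 + 6·3·1 + 15·6·1 + 20·6·1 = 1 + 18 + 90 + 120 = 229.

229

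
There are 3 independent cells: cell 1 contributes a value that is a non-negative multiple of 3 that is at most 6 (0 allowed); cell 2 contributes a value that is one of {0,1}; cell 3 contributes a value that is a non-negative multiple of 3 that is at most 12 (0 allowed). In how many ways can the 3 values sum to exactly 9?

3

The generating function for the choices is (1 + z³ + z⁶)·(1 + z)·(1 + z³ + z⁶ + z⁹ + z¹²); the count is [z⁹].
(1 + z³ + z⁶) has coefficients 1,0,0,1,0,0,1 for degrees 0…6.
(1 + z) has coefficients 1,1,0,0,0,0,0,0,0,0 for degrees 0…9.
Finally multiplying by (1 + z³ + z⁶ + z⁹ + z¹²), the product of all factors after the first has coefficients 1,1,0,1,1,0,1,1,0,1 for degrees 0…9.
[z⁹] = 1·1 + 1·1 + 1·1 = 3.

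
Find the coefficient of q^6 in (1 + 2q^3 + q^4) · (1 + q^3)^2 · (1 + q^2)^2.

(1 + 2q^3 + q^4) has coefficients 1,0,0,2,1 for degrees 0…4.
(1 + q^3)^2 has coefficients 1,0,0,2,0,0,1 for degrees 0…6.
Finally multiplying by (1 + q^2)^2, the product of all factors after the first has coefficients 1,0,2,2,1,4,1 for degrees 0…6.
[q^6] = 1·1 + 2·2 + 1·2 = 7.

7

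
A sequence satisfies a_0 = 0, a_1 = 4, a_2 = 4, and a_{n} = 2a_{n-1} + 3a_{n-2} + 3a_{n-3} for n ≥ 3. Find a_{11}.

The ordinary generating function has denominator 1 - 2y - 3y^2 - 3y^3.
Iterating the recurrence: a_0,…,a_{11} = 0, 4, 4, 20, 64, 200, 652, 2096, 6748, 21740, 70012, 225488.

225488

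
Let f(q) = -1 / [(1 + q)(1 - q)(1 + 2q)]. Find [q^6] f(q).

-85

The denominator gives the recurrence a_n = −2a_(n−1) + a_(n−2) + 2a_(n−3) for n ≥ 3; the numerator fixes a_0 = -1, a_1 = 2, a_2 = -5.
Iterating: -1, 2, -5, 10, -21, 42, -85, so a_6 = -85.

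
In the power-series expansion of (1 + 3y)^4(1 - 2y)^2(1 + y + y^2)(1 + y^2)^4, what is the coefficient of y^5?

-201

(1 + 3y)^4 has coefficients 1,12,54,108,81 for degrees 0…4.
(1 - 2y)^2 has coefficients 1,-4,4,0,0,0 for degrees 0…5.
Multiplying by (1 + y + y^2) gives running coefficients 1,-3,1,0,4,0 for degrees 0…5.
Finally multiplying by (1 + y^2)^4, the product of all factors after the first has coefficients 1,-3,5,-12,14,-18 for degrees 0…5.
[y^5] = 1·(-18) + 12·14 + 54·(-12) + 108·5 + 81·(-3) = -201.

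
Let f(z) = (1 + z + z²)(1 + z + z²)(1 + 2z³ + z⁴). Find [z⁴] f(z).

(1 + z + z²) has coefficients 1,1,1 for degrees 0…2.
(1 + z + z²) has coefficients 1,1,1,0,0 for degrees 0…4.
Finally multiplying by (1 + 2z³ + z⁴), the product of all factors after the first has coefficients 1,1,1,2,3 for degrees 0…4.
[z⁴] = 1·3 + 1·2 + 1·1 = 6.

6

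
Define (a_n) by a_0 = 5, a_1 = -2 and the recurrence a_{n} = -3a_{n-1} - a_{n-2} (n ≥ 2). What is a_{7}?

-34

The ordinary generating function has denominator 1 + 3y + y^2.
Iterating the recurrence: a_0,…,a_{7} = 5, -2, 1, -1, 2, -5, 13, -34.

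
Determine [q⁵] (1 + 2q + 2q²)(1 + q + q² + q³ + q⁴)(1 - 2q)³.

-6

(1 + 2q + 2q²) has coefficients 1,2,2 for degrees 0…2.
(1 + q + q² + q³ + q⁴) has coefficients 1,1,1,1,1,0 for degrees 0…5.
Finally multiplying by (1 - 2q)³, the product of all factors after the first has coefficients 1,-5,7,-1,-1,-2 for degrees 0…5.
[q⁵] = 1·(-2) + 2·(-1) + 2·(-1) = -6.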